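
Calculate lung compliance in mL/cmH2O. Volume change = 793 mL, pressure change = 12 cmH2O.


C = dV / dP
C = 793 / 12
C = 66.08 mL/cmH2O


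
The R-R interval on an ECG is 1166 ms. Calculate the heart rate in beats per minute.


HR = 60 / RR_interval(s)
RR = 1166 ms = 1.166 s
HR = 60 / 1.166 = 51.46 bpm


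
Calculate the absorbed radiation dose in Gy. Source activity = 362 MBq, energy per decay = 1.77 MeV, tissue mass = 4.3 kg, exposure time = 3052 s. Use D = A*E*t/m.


A = 362 MBq = 3.6200e+08 Bq
E = 1.77 MeV = 2.83554e-13 J
D = A*E*t/m = 3.6200e+08*2.83554e-13*3052/4.3
D = 0.07286 Gy


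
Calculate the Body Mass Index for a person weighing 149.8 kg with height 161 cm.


BMI = weight / height^2
height = 161 cm = 1.61 m
BMI = 149.8 / 1.61^2
BMI = 57.79 kg/m^2


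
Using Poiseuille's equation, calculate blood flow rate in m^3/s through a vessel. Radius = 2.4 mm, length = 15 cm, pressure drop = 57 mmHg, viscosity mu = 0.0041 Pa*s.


Q = pi*r^4*dP / (8*mu*L)
r = 0.0024 m, L = 0.15 m
dP = 57 mmHg = 7599.354 Pa
Q = 1.6099e-04 m^3/s


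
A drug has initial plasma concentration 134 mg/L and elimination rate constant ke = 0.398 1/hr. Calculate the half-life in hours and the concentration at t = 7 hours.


t_half = ln(2) / ke = 0.693147 / 0.398 = 1.742 hr
C(t) = C0 * exp(-ke*t) = 134 * exp(-0.398*7)
C(7) = 8.263 mg/L


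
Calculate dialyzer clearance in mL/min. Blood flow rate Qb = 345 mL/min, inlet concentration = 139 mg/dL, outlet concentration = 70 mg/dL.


K = Qb * (Cb_in - Cb_out) / Cb_in
K = 345 * (139 - 70) / 139
K = 171.3 mL/min


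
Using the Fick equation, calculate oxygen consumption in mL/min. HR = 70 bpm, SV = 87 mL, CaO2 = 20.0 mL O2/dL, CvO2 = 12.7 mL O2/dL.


CO = HR*SV = 70*87/1000 = 6.09 L/min
a-v O2 diff = 20.0 - 12.7 = 7.3 mL/dL
VO2 = CO * (CaO2-CvO2) * 10 dL/L
VO2 = 6.09 * 7.3 * 10
VO2 = 444.6 mL/min


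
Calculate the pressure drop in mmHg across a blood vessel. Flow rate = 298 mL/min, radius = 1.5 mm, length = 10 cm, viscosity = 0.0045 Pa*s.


dP = 8*mu*L*Q / (pi*r^4)
Q = 298 mL/min = 4.96667e-06 m^3/s
dP = 1124.22 Pa = 1124.22 / 133.322 mmHg = 8.432 mmHg


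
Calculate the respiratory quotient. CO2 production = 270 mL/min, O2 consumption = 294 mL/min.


RQ = VCO2 / VO2
RQ = 270 / 294
RQ = 0.9184


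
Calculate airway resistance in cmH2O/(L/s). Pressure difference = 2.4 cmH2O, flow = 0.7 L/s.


R = dP / flow
R = 2.4 / 0.7
R = 3.429 cmH2O/(L/s)


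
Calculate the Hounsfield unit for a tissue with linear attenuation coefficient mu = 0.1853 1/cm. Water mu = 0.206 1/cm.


HU = ((mu_tissue - mu_water) / mu_water) * 1000
HU = ((0.1853 - 0.206) / 0.206) * 1000
HU = -100.5


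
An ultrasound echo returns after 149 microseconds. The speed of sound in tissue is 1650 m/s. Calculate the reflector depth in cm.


depth = c * t / 2
t = 149 us = 1.4900e-04 s
depth = 1650 * 1.4900e-04 / 2
depth = 0.122925 m = 12.2925 cm


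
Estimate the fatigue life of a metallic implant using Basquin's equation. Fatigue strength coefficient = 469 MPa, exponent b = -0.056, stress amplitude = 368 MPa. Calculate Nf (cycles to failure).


sigma_a = sigma_f' * (2Nf)^b
2Nf = (sigma_a/sigma_f')^(1/b)
2Nf = (368/469)^(1/-0.056)
2Nf = 75.998322
Nf = 38


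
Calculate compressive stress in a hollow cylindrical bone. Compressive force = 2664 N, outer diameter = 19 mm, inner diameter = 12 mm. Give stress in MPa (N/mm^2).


A = pi*(r_o^2 - r_i^2)
r_o = 9.5 mm, r_i = 6 mm
A = 170.431 mm^2
sigma = F/A = 2664 / 170.431
sigma = 15.63 MPa


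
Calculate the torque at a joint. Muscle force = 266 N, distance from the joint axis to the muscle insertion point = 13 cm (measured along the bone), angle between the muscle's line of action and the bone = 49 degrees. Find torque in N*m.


Torque = F * d * sin(theta)   (moment arm = d*sin(theta))
d = 13 cm = 0.13 m
Torque = 266 * 0.13 * sin(49)
Torque = 26.1 N*m


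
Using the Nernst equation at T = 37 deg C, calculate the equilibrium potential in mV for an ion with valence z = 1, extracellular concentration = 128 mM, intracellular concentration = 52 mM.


E = (RT/(zF)) * ln(C_out/C_in)
T = 37 + 273.15 = 310.15 K
E = (8.314 * 310.15 / (1 * 96485)) * ln(128/52)
E = 24.07 mV


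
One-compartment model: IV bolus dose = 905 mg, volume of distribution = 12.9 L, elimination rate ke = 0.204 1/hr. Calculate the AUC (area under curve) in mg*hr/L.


C0 = Dose/Vd = 905/12.9 = 70.155 mg/L
AUC = C0/ke = 70.155/0.204
AUC = 343.9 mg*hr/L


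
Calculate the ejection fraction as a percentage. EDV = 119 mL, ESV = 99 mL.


SV = EDV - ESV = 119 - 99 = 20 mL
EF = SV/EDV * 100 = 20/119 * 100
EF = 16.81%


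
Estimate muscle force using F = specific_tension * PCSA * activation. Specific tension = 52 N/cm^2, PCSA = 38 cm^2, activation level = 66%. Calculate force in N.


F = sigma * PCSA * activation
F = 52 * 38 * 0.66
F = 1304 N


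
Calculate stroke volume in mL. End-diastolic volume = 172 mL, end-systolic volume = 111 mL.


SV = EDV - ESV
SV = 172 - 111
SV = 61 mL


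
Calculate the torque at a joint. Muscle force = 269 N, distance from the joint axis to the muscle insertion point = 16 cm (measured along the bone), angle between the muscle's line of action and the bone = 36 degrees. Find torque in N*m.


Torque = F * d * sin(theta)   (moment arm = d*sin(theta))
d = 16 cm = 0.16 m
Torque = 269 * 0.16 * sin(36)
Torque = 25.3 N*m


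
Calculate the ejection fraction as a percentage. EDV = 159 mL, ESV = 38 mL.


SV = EDV - ESV = 159 - 38 = 121 mL
EF = SV/EDV * 100 = 121/159 * 100
EF = 76.1%


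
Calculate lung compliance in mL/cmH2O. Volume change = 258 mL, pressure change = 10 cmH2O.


C = dV / dP
C = 258 / 10
C = 25.8 mL/cmH2O


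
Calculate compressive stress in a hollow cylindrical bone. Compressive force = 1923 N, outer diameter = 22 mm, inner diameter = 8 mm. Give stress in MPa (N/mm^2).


A = pi*(r_o^2 - r_i^2)
r_o = 11 mm, r_i = 4 mm
A = 329.867 mm^2
sigma = F/A = 1923 / 329.867
sigma = 5.83 MPa


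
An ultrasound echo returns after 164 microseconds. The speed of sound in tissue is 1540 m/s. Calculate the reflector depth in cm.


depth = c * t / 2
t = 164 us = 1.6400e-04 s
depth = 1540 * 1.6400e-04 / 2
depth = 0.12628 m = 12.628 cm


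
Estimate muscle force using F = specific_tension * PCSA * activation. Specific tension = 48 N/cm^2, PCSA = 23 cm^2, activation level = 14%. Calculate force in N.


F = sigma * PCSA * activation
F = 48 * 23 * 0.14
F = 154.6 N


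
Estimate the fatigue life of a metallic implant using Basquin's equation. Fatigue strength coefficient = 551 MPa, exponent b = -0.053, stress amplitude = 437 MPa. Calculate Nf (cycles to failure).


sigma_a = sigma_f' * (2Nf)^b
2Nf = (sigma_a/sigma_f')^(1/b)
2Nf = (437/551)^(1/-0.053)
2Nf = 79.32992
Nf = 39.66


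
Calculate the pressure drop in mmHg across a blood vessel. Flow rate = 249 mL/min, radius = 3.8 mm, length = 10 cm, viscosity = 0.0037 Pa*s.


dP = 8*mu*L*Q / (pi*r^4)
Q = 249 mL/min = 4.15e-06 m^3/s
dP = 18.7523 Pa = 18.7523 / 133.322 mmHg = 0.1407 mmHg


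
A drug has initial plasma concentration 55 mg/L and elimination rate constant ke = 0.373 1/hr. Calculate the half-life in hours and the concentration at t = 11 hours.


t_half = ln(2) / ke = 0.693147 / 0.373 = 1.858 hr
C(t) = C0 * exp(-ke*t) = 55 * exp(-0.373*11)
C(11) = 0.9088 mg/L


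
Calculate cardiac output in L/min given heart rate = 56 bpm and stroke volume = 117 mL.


CO = HR * SV
CO = 56 * 117 / 1000
CO = 6.552 L/min


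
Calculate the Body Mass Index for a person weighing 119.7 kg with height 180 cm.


BMI = weight / height^2
height = 180 cm = 1.8 m
BMI = 119.7 / 1.8^2
BMI = 36.94 kg/m^2


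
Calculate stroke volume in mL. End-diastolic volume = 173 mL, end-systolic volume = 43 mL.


SV = EDV - ESV
SV = 173 - 43
SV = 130 mL


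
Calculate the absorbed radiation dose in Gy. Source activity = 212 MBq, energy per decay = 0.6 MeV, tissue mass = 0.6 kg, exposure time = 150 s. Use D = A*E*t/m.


A = 212 MBq = 2.1200e+08 Bq
E = 0.6 MeV = 9.612e-14 J
D = A*E*t/m = 2.1200e+08*9.612e-14*150/0.6
D = 0.005094 Gy


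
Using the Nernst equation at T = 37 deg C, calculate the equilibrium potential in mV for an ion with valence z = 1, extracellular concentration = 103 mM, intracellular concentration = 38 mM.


E = (RT/(zF)) * ln(C_out/C_in)
T = 37 + 273.15 = 310.15 K
E = (8.314 * 310.15 / (1 * 96485)) * ln(103/38)
E = 26.65 mV


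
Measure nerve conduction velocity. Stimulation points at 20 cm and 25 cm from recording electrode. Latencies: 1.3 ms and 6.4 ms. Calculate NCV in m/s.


Distance = (25 - 20) / 100 = 0.05 m
dt = (6.4 - 1.3) / 1000 = 0.0051 s
NCV = dist / dt = 9.804 m/s


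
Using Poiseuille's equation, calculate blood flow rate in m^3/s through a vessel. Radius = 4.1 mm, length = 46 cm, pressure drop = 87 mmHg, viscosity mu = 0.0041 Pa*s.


Q = pi*r^4*dP / (8*mu*L)
r = 0.0041 m, L = 0.46 m
dP = 87 mmHg = 11599.014 Pa
Q = 6.8246e-04 m^3/s


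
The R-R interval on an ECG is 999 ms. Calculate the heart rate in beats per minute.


HR = 60 / RR_interval(s)
RR = 999 ms = 0.999 s
HR = 60 / 0.999 = 60.06 bpm


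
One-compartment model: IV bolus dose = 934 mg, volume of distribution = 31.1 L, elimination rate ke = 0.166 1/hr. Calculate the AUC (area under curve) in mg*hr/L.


C0 = Dose/Vd = 934/31.1 = 30.0322 mg/L
AUC = C0/ke = 30.0322/0.166
AUC = 180.9 mg*hr/L


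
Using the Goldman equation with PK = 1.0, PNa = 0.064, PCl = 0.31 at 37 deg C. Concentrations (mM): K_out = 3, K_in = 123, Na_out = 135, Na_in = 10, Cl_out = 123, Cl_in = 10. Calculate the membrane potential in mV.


Vm = (RT/F)*ln((PK*Ko + PNa*Nao + PCl*Cli)/(PK*Ki + PNa*Nai + PCl*Clo))
Numer = 14.74, Denom = 161.77
Vm = -64.02 mV


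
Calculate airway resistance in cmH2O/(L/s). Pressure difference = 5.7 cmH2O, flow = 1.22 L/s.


R = dP / flow
R = 5.7 / 1.22
R = 4.672 cmH2O/(L/s)


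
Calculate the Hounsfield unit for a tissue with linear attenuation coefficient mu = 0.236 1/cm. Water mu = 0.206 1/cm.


HU = ((mu_tissue - mu_water) / mu_water) * 1000
HU = ((0.236 - 0.206) / 0.206) * 1000
HU = 145.6


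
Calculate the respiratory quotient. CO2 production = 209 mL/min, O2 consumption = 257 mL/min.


RQ = VCO2 / VO2
RQ = 209 / 257
RQ = 0.8132


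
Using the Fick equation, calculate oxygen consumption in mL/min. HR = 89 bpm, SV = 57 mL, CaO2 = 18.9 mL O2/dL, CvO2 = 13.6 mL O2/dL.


CO = HR*SV = 89*57/1000 = 5.073 L/min
a-v O2 diff = 18.9 - 13.6 = 5.3 mL/dL
VO2 = CO * (CaO2-CvO2) * 10 dL/L
VO2 = 5.073 * 5.3 * 10
VO2 = 268.9 mL/min


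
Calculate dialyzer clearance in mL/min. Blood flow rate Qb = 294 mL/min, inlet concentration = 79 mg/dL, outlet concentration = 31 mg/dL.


K = Qb * (Cb_in - Cb_out) / Cb_in
K = 294 * (79 - 31) / 79
K = 178.6 mL/min


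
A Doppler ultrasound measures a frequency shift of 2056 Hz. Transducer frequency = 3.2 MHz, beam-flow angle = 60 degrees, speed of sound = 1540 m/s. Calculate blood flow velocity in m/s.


v = fd * c / (2 * f0 * cos(theta))
v = 2056 * 1540 / (2 * 3.2000e+06 * cos(60))
v = 0.9894 m/s


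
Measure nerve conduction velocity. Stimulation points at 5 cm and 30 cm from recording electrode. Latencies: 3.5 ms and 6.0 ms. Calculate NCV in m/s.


Distance = (30 - 5) / 100 = 0.25 m
dt = (6.0 - 3.5) / 1000 = 0.0025 s
NCV = dist / dt = 100 m/s


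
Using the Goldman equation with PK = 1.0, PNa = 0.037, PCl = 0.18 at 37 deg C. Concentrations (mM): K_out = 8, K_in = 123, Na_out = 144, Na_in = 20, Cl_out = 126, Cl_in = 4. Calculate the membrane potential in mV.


Vm = (RT/F)*ln((PK*Ko + PNa*Nao + PCl*Cli)/(PK*Ki + PNa*Nai + PCl*Clo))
Numer = 14.048, Denom = 146.42
Vm = -62.64 mV


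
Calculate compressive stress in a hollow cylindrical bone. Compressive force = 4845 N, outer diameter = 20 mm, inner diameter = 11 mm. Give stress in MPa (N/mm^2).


A = pi*(r_o^2 - r_i^2)
r_o = 10 mm, r_i = 5.5 mm
A = 219.126 mm^2
sigma = F/A = 4845 / 219.126
sigma = 22.11 MPa


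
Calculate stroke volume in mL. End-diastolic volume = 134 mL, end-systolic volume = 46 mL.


SV = EDV - ESV
SV = 134 - 46
SV = 88 mL


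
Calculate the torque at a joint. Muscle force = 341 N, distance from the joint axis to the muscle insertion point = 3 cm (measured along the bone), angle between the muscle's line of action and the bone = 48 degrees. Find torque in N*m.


Torque = F * d * sin(theta)   (moment arm = d*sin(theta))
d = 3 cm = 0.03 m
Torque = 341 * 0.03 * sin(48)
Torque = 7.602 N*m


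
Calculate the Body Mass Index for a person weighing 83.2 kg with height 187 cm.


BMI = weight / height^2
height = 187 cm = 1.87 m
BMI = 83.2 / 1.87^2
BMI = 23.79 kg/m^2


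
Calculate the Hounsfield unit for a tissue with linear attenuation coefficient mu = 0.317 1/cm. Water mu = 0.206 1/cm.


HU = ((mu_tissue - mu_water) / mu_water) * 1000
HU = ((0.317 - 0.206) / 0.206) * 1000
HU = 538.8


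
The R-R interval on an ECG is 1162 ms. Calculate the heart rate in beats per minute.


HR = 60 / RR_interval(s)
RR = 1162 ms = 1.162 s
HR = 60 / 1.162 = 51.64 bpm


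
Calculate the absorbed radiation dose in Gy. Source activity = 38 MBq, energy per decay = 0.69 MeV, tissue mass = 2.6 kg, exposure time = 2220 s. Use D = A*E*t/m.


A = 38 MBq = 3.8000e+07 Bq
E = 0.69 MeV = 1.10538e-13 J
D = A*E*t/m = 3.8000e+07*1.10538e-13*2220/2.6
D = 0.003587 Gy


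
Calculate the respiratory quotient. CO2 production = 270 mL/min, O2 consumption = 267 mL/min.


RQ = VCO2 / VO2
RQ = 270 / 267
RQ = 1.011


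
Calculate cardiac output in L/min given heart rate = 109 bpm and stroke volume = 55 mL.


CO = HR * SV
CO = 109 * 55 / 1000
CO = 5.995 L/min


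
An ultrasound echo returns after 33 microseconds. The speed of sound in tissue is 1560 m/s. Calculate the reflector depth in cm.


depth = c * t / 2
t = 33 us = 3.3000e-05 s
depth = 1560 * 3.3000e-05 / 2
depth = 0.02574 m = 2.574 cm


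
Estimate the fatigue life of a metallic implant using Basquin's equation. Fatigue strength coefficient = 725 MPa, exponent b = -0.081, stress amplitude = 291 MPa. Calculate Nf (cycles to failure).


sigma_a = sigma_f' * (2Nf)^b
2Nf = (sigma_a/sigma_f')^(1/b)
2Nf = (291/725)^(1/-0.081)
2Nf = 78412.073
Nf = 3.921e+04


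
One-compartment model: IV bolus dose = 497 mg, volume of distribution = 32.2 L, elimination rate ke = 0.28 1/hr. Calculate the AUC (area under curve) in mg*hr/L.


C0 = Dose/Vd = 497/32.2 = 15.4348 mg/L
AUC = C0/ke = 15.4348/0.28
AUC = 55.12 mg*hr/L


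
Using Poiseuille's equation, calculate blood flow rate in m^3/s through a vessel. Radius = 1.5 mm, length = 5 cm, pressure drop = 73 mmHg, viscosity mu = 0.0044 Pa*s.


Q = pi*r^4*dP / (8*mu*L)
r = 0.0015 m, L = 0.05 m
dP = 73 mmHg = 9732.506 Pa
Q = 8.7948e-05 m^3/s


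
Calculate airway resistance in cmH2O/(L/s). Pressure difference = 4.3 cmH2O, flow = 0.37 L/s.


R = dP / flow
R = 4.3 / 0.37
R = 11.62 cmH2O/(L/s)


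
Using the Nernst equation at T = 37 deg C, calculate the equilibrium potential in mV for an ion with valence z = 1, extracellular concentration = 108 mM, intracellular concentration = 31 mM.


E = (RT/(zF)) * ln(C_out/C_in)
T = 37 + 273.15 = 310.15 K
E = (8.314 * 310.15 / (1 * 96485)) * ln(108/31)
E = 33.36 mV


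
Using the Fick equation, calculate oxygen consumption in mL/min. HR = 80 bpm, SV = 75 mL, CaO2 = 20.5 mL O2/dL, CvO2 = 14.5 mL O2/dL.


CO = HR*SV = 80*75/1000 = 6 L/min
a-v O2 diff = 20.5 - 14.5 = 6 mL/dL
VO2 = CO * (CaO2-CvO2) * 10 dL/L
VO2 = 6 * 6 * 10
VO2 = 360 mL/min


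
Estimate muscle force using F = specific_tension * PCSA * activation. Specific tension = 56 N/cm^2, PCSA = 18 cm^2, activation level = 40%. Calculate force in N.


F = sigma * PCSA * activation
F = 56 * 18 * 0.4
F = 403.2 N


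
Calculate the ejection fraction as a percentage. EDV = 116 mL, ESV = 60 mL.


SV = EDV - ESV = 116 - 60 = 56 mL
EF = SV/EDV * 100 = 56/116 * 100
EF = 48.28%


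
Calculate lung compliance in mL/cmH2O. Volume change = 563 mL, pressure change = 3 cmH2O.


C = dV / dP
C = 563 / 3
C = 187.7 mL/cmH2O


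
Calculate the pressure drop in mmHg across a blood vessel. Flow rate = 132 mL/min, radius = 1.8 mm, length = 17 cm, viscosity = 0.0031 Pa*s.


dP = 8*mu*L*Q / (pi*r^4)
Q = 132 mL/min = 2.2e-06 m^3/s
dP = 281.244 Pa = 281.244 / 133.322 mmHg = 2.11 mmHg


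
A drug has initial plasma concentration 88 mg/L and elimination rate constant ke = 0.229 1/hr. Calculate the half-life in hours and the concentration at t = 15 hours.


t_half = ln(2) / ke = 0.693147 / 0.229 = 3.027 hr
C(t) = C0 * exp(-ke*t) = 88 * exp(-0.229*15)
C(15) = 2.836 mg/L


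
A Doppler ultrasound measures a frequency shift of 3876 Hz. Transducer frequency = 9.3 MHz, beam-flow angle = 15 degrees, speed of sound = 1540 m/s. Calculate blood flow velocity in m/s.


v = fd * c / (2 * f0 * cos(theta))
v = 3876 * 1540 / (2 * 9.3000e+06 * cos(15))
v = 0.3322 m/s


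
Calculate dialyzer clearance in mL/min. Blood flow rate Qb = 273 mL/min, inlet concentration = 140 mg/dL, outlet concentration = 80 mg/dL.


K = Qb * (Cb_in - Cb_out) / Cb_in
K = 273 * (140 - 80) / 140
K = 117 mL/min


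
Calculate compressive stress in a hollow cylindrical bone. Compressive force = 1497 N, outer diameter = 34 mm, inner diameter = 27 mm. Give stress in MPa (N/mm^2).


A = pi*(r_o^2 - r_i^2)
r_o = 17 mm, r_i = 13.5 mm
A = 335.365 mm^2
sigma = F/A = 1497 / 335.365
sigma = 4.464 MPa


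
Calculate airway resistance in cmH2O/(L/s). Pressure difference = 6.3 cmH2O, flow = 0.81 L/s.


R = dP / flow
R = 6.3 / 0.81
R = 7.778 cmH2O/(L/s)


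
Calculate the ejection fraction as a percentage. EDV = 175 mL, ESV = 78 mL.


SV = EDV - ESV = 175 - 78 = 97 mL
EF = SV/EDV * 100 = 97/175 * 100
EF = 55.43%


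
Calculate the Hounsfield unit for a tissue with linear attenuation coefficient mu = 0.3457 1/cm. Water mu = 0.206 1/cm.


HU = ((mu_tissue - mu_water) / mu_water) * 1000
HU = ((0.3457 - 0.206) / 0.206) * 1000
HU = 678.2


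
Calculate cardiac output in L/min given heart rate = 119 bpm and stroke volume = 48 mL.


CO = HR * SV
CO = 119 * 48 / 1000
CO = 5.712 L/min


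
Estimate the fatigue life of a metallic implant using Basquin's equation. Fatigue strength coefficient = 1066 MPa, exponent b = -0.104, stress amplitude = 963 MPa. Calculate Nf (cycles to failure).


sigma_a = sigma_f' * (2Nf)^b
2Nf = (sigma_a/sigma_f')^(1/b)
2Nf = (963/1066)^(1/-0.104)
2Nf = 2.6566586
Nf = 1.328


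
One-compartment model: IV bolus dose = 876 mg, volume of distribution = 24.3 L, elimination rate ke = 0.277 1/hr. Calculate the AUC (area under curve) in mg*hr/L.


C0 = Dose/Vd = 876/24.3 = 36.0494 mg/L
AUC = C0/ke = 36.0494/0.277
AUC = 130.1 mg*hr/L


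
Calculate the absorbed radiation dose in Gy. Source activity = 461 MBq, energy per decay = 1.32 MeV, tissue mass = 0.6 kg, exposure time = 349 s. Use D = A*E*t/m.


A = 461 MBq = 4.6100e+08 Bq
E = 1.32 MeV = 2.11464e-13 J
D = A*E*t/m = 4.6100e+08*2.11464e-13*349/0.6
D = 0.0567 Gy


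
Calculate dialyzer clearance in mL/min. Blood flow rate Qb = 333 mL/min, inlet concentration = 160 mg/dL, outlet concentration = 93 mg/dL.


K = Qb * (Cb_in - Cb_out) / Cb_in
K = 333 * (160 - 93) / 160
K = 139.4 mL/min


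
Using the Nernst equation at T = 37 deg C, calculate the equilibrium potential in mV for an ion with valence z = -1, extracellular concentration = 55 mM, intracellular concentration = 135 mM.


E = (RT/(zF)) * ln(C_out/C_in)
T = 37 + 273.15 = 310.15 K
E = (8.314 * 310.15 / (-1 * 96485)) * ln(55/135)
E = 24 mV


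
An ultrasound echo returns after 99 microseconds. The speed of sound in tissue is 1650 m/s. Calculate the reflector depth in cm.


depth = c * t / 2
t = 99 us = 9.9000e-05 s
depth = 1650 * 9.9000e-05 / 2
depth = 0.081675 m = 8.1675 cm


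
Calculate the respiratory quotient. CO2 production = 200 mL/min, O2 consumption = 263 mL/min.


RQ = VCO2 / VO2
RQ = 200 / 263
RQ = 0.7605


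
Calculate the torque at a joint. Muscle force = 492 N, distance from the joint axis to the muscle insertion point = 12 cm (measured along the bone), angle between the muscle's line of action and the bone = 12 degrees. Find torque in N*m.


Torque = F * d * sin(theta)   (moment arm = d*sin(theta))
d = 12 cm = 0.12 m
Torque = 492 * 0.12 * sin(12)
Torque = 12.28 N*m


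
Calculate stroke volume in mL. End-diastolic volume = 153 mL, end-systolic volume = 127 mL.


SV = EDV - ESV
SV = 153 - 127
SV = 26 mL


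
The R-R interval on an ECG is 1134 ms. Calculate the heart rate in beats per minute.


HR = 60 / RR_interval(s)
RR = 1134 ms = 1.134 s
HR = 60 / 1.134 = 52.91 bpm


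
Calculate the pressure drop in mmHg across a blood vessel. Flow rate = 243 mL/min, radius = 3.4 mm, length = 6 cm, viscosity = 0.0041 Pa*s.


dP = 8*mu*L*Q / (pi*r^4)
Q = 243 mL/min = 4.05e-06 m^3/s
dP = 18.9852 Pa = 18.9852 / 133.322 mmHg = 0.1424 mmHg


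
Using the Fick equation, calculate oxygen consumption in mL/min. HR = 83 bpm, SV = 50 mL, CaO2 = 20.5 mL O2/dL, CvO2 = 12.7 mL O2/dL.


CO = HR*SV = 83*50/1000 = 4.15 L/min
a-v O2 diff = 20.5 - 12.7 = 7.8 mL/dL
VO2 = CO * (CaO2-CvO2) * 10 dL/L
VO2 = 4.15 * 7.8 * 10
VO2 = 323.7 mL/min


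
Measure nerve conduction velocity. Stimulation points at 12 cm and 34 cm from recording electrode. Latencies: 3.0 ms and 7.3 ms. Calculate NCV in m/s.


Distance = (34 - 12) / 100 = 0.22 m
dt = (7.3 - 3.0) / 1000 = 0.0043 s
NCV = dist / dt = 51.16 m/s


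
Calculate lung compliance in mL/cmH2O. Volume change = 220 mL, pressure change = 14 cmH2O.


C = dV / dP
C = 220 / 14
C = 15.71 mL/cmH2O


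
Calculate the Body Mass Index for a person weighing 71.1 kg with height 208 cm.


BMI = weight / height^2
height = 208 cm = 2.08 m
BMI = 71.1 / 2.08^2
BMI = 16.43 kg/m^2


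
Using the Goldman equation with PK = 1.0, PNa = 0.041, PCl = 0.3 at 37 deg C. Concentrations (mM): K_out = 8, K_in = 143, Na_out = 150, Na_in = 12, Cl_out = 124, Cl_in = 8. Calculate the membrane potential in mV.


Vm = (RT/F)*ln((PK*Ko + PNa*Nao + PCl*Cli)/(PK*Ki + PNa*Nai + PCl*Clo))
Numer = 16.55, Denom = 180.692
Vm = -63.88 mV


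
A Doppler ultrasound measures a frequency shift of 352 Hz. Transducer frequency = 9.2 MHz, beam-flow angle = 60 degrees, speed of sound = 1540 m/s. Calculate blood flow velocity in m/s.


v = fd * c / (2 * f0 * cos(theta))
v = 352 * 1540 / (2 * 9.2000e+06 * cos(60))
v = 0.05892 m/s


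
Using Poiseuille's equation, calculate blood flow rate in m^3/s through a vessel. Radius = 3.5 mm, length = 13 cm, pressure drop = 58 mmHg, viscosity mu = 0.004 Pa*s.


Q = pi*r^4*dP / (8*mu*L)
r = 0.0035 m, L = 0.13 m
dP = 58 mmHg = 7732.676 Pa
Q = 8.7631e-04 m^3/s


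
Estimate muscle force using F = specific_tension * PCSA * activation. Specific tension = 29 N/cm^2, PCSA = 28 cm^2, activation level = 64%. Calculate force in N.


F = sigma * PCSA * activation
F = 29 * 28 * 0.64
F = 519.7 N


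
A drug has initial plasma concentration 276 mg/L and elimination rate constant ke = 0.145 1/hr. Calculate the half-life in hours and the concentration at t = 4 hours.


t_half = ln(2) / ke = 0.693147 / 0.145 = 4.78 hr
C(t) = C0 * exp(-ke*t) = 276 * exp(-0.145*4)
C(4) = 154.5 mg/L


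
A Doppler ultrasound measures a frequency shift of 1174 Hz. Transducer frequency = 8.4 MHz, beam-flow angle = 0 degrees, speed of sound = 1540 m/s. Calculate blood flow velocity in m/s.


v = fd * c / (2 * f0 * cos(theta))
v = 1174 * 1540 / (2 * 8.4000e+06 * cos(0))
v = 0.1076 m/s


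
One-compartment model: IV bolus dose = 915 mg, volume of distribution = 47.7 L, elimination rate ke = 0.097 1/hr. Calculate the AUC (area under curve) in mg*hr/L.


C0 = Dose/Vd = 915/47.7 = 19.1824 mg/L
AUC = C0/ke = 19.1824/0.097
AUC = 197.8 mg*hr/L


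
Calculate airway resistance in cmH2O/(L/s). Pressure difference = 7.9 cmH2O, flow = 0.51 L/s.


R = dP / flow
R = 7.9 / 0.51
R = 15.49 cmH2O/(L/s)


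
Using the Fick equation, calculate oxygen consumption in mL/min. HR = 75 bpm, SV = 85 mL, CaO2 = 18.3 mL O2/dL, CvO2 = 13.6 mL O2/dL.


CO = HR*SV = 75*85/1000 = 6.375 L/min
a-v O2 diff = 18.3 - 13.6 = 4.7 mL/dL
VO2 = CO * (CaO2-CvO2) * 10 dL/L
VO2 = 6.375 * 4.7 * 10
VO2 = 299.6 mL/min


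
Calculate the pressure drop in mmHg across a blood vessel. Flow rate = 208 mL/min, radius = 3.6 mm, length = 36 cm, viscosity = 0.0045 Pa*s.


dP = 8*mu*L*Q / (pi*r^4)
Q = 208 mL/min = 3.46667e-06 m^3/s
dP = 85.1447 Pa = 85.1447 / 133.322 mmHg = 0.6386 mmHg


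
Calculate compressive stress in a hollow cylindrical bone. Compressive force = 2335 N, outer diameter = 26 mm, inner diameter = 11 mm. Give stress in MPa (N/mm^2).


A = pi*(r_o^2 - r_i^2)
r_o = 13 mm, r_i = 5.5 mm
A = 435.896 mm^2
sigma = F/A = 2335 / 435.896
sigma = 5.357 MPa


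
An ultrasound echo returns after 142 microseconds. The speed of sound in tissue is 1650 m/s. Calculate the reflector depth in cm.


depth = c * t / 2
t = 142 us = 1.4200e-04 s
depth = 1650 * 1.4200e-04 / 2
depth = 0.11715 m = 11.715 cm


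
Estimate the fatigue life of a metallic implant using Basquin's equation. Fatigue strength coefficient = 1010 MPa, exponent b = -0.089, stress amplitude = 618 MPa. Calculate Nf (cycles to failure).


sigma_a = sigma_f' * (2Nf)^b
2Nf = (sigma_a/sigma_f')^(1/b)
2Nf = (618/1010)^(1/-0.089)
2Nf = 249.45882
Nf = 124.7


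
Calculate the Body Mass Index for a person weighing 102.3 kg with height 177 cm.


BMI = weight / height^2
height = 177 cm = 1.77 m
BMI = 102.3 / 1.77^2
BMI = 32.65 kg/m^2


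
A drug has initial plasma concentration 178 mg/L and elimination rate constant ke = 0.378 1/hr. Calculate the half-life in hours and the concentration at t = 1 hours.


t_half = ln(2) / ke = 0.693147 / 0.378 = 1.834 hr
C(t) = C0 * exp(-ke*t) = 178 * exp(-0.378*1)
C(1) = 122 mg/L


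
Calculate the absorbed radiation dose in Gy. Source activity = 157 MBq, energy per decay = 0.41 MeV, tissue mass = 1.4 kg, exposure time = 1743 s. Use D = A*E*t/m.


A = 157 MBq = 1.5700e+08 Bq
E = 0.41 MeV = 6.5682e-14 J
D = A*E*t/m = 1.5700e+08*6.5682e-14*1743/1.4
D = 0.01284 Gy


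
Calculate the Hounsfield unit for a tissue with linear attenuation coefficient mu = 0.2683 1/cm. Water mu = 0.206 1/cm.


HU = ((mu_tissue - mu_water) / mu_water) * 1000
HU = ((0.2683 - 0.206) / 0.206) * 1000
HU = 302.4


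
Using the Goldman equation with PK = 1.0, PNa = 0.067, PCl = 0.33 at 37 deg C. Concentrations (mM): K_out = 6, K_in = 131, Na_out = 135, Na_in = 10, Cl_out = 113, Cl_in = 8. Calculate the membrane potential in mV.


Vm = (RT/F)*ln((PK*Ko + PNa*Nao + PCl*Cli)/(PK*Ki + PNa*Nai + PCl*Clo))
Numer = 17.685, Denom = 168.96
Vm = -60.32 mV


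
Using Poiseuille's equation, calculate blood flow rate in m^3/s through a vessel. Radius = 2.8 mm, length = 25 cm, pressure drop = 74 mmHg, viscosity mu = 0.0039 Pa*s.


Q = pi*r^4*dP / (8*mu*L)
r = 0.0028 m, L = 0.25 m
dP = 74 mmHg = 9865.828 Pa
Q = 2.4424e-04 m^3/s


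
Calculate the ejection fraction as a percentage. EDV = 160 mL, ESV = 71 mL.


SV = EDV - ESV = 160 - 71 = 89 mL
EF = SV/EDV * 100 = 89/160 * 100
EF = 55.62%


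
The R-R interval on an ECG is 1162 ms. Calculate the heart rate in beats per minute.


HR = 60 / RR_interval(s)
RR = 1162 ms = 1.162 s
HR = 60 / 1.162 = 51.64 bpm


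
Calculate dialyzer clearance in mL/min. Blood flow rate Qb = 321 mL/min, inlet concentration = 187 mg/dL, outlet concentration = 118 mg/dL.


K = Qb * (Cb_in - Cb_out) / Cb_in
K = 321 * (187 - 118) / 187
K = 118.4 mL/min


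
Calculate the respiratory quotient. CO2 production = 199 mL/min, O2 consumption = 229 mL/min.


RQ = VCO2 / VO2
RQ = 199 / 229
RQ = 0.869


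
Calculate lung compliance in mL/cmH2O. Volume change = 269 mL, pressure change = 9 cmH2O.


C = dV / dP
C = 269 / 9
C = 29.89 mL/cmH2O


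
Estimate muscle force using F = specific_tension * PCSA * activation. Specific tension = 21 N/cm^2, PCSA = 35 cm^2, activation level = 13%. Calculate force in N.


F = sigma * PCSA * activation
F = 21 * 35 * 0.13
F = 95.55 N


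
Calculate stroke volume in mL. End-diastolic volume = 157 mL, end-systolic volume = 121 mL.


SV = EDV - ESV
SV = 157 - 121
SV = 36 mL


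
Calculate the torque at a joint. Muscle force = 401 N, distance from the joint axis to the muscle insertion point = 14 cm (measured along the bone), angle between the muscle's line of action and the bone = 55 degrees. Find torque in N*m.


Torque = F * d * sin(theta)   (moment arm = d*sin(theta))
d = 14 cm = 0.14 m
Torque = 401 * 0.14 * sin(55)
Torque = 45.99 N*m


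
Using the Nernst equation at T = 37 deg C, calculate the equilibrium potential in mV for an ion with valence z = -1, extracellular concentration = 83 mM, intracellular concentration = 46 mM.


E = (RT/(zF)) * ln(C_out/C_in)
T = 37 + 273.15 = 310.15 K
E = (8.314 * 310.15 / (-1 * 96485)) * ln(83/46)
E = -15.77 mV


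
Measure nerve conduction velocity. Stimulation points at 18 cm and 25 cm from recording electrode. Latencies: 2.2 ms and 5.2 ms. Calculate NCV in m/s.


Distance = (25 - 18) / 100 = 0.07 m
dt = (5.2 - 2.2) / 1000 = 0.003 s
NCV = dist / dt = 23.33 m/s


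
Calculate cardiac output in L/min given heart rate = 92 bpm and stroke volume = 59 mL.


CO = HR * SV
CO = 92 * 59 / 1000
CO = 5.428 L/min


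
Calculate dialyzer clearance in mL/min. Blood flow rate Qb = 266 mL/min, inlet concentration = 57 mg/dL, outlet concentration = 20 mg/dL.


K = Qb * (Cb_in - Cb_out) / Cb_in
K = 266 * (57 - 20) / 57
K = 172.7 mL/min


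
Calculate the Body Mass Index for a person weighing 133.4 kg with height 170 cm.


BMI = weight / height^2
height = 170 cm = 1.7 m
BMI = 133.4 / 1.7^2
BMI = 46.16 kg/m^2


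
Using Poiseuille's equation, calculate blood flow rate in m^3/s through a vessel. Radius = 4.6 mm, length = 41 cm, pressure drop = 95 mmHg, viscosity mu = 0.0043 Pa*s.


Q = pi*r^4*dP / (8*mu*L)
r = 0.0046 m, L = 0.41 m
dP = 95 mmHg = 12665.59 Pa
Q = 0.001263 m^3/s


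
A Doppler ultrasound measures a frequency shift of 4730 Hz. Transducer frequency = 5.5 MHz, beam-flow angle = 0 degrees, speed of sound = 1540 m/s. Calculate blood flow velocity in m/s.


v = fd * c / (2 * f0 * cos(theta))
v = 4730 * 1540 / (2 * 5.5000e+06 * cos(0))
v = 0.6622 m/s


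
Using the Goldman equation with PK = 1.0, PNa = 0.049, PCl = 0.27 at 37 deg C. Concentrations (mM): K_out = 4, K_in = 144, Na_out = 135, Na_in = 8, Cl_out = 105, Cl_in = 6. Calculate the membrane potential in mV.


Vm = (RT/F)*ln((PK*Ko + PNa*Nao + PCl*Cli)/(PK*Ki + PNa*Nai + PCl*Clo))
Numer = 12.235, Denom = 172.742
Vm = -70.76 mV


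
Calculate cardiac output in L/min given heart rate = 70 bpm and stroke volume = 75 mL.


CO = HR * SV
CO = 70 * 75 / 1000
CO = 5.25 L/min


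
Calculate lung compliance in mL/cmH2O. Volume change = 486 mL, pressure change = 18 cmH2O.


C = dV / dP
C = 486 / 18
C = 27 mL/cmH2O


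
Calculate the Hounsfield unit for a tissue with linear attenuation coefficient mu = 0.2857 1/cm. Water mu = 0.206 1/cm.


HU = ((mu_tissue - mu_water) / mu_water) * 1000
HU = ((0.2857 - 0.206) / 0.206) * 1000
HU = 386.9


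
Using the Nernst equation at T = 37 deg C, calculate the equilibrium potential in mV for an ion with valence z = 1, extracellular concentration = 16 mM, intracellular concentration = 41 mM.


E = (RT/(zF)) * ln(C_out/C_in)
T = 37 + 273.15 = 310.15 K
E = (8.314 * 310.15 / (1 * 96485)) * ln(16/41)
E = -25.15 mV


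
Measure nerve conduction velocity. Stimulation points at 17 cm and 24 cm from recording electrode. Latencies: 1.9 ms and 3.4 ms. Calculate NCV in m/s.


Distance = (24 - 17) / 100 = 0.07 m
dt = (3.4 - 1.9) / 1000 = 0.0015 s
NCV = dist / dt = 46.67 m/s


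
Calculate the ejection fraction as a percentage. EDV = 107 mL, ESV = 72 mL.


SV = EDV - ESV = 107 - 72 = 35 mL
EF = SV/EDV * 100 = 35/107 * 100
EF = 32.71%


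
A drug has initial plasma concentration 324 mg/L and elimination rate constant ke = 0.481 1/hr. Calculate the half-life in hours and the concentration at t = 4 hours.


t_half = ln(2) / ke = 0.693147 / 0.481 = 1.441 hr
C(t) = C0 * exp(-ke*t) = 324 * exp(-0.481*4)
C(4) = 47.31 mg/L


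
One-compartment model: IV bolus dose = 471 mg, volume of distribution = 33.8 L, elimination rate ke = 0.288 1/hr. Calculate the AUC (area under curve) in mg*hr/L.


C0 = Dose/Vd = 471/33.8 = 13.9349 mg/L
AUC = C0/ke = 13.9349/0.288
AUC = 48.39 mg*hr/L


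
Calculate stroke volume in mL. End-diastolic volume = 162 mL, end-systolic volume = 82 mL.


SV = EDV - ESV
SV = 162 - 82
SV = 80 mL


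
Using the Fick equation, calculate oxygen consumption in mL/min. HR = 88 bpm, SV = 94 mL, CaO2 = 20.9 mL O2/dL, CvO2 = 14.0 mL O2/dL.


CO = HR*SV = 88*94/1000 = 8.272 L/min
a-v O2 diff = 20.9 - 14.0 = 6.9 mL/dL
VO2 = CO * (CaO2-CvO2) * 10 dL/L
VO2 = 8.272 * 6.9 * 10
VO2 = 570.8 mL/min


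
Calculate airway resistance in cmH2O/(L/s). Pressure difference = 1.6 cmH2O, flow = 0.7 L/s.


R = dP / flow
R = 1.6 / 0.7
R = 2.286 cmH2O/(L/s)


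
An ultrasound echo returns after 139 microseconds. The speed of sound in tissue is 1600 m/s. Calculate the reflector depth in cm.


depth = c * t / 2
t = 139 us = 1.3900e-04 s
depth = 1600 * 1.3900e-04 / 2
depth = 0.1112 m = 11.12 cm


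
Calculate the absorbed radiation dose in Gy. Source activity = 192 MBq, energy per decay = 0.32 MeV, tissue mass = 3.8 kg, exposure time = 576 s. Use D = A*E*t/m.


A = 192 MBq = 1.9200e+08 Bq
E = 0.32 MeV = 5.1264e-14 J
D = A*E*t/m = 1.9200e+08*5.1264e-14*576/3.8
D = 0.001492 Gy


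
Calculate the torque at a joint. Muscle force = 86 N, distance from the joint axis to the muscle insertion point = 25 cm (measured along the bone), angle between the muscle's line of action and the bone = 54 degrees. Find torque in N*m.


Torque = F * d * sin(theta)   (moment arm = d*sin(theta))
d = 25 cm = 0.25 m
Torque = 86 * 0.25 * sin(54)
Torque = 17.39 N*m


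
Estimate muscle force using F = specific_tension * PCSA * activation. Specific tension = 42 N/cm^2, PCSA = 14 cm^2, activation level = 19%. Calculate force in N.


F = sigma * PCSA * activation
F = 42 * 14 * 0.19
F = 111.7 N


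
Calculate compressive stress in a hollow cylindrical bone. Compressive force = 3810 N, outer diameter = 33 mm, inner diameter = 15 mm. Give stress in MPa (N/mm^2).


A = pi*(r_o^2 - r_i^2)
r_o = 16.5 mm, r_i = 7.5 mm
A = 678.584 mm^2
sigma = F/A = 3810 / 678.584
sigma = 5.615 MPa


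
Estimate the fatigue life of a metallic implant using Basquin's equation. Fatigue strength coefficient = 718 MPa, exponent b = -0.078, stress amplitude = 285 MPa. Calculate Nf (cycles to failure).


sigma_a = sigma_f' * (2Nf)^b
2Nf = (sigma_a/sigma_f')^(1/b)
2Nf = (285/718)^(1/-0.078)
2Nf = 139511.51
Nf = 6.976e+04


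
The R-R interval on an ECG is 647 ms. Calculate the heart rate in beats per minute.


HR = 60 / RR_interval(s)
RR = 647 ms = 0.647 s
HR = 60 / 0.647 = 92.74 bpm


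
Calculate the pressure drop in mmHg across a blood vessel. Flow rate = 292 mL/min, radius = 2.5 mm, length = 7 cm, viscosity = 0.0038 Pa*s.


dP = 8*mu*L*Q / (pi*r^4)
Q = 292 mL/min = 4.86667e-06 m^3/s
dP = 84.3905 Pa = 84.3905 / 133.322 mmHg = 0.633 mmHg


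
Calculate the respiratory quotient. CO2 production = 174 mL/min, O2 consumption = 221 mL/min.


RQ = VCO2 / VO2
RQ = 174 / 221
RQ = 0.7873


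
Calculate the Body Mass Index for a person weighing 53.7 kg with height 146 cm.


BMI = weight / height^2
height = 146 cm = 1.46 m
BMI = 53.7 / 1.46^2
BMI = 25.19 kg/m^2


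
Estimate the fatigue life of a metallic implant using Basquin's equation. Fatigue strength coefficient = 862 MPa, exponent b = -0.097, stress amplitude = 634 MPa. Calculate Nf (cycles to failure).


sigma_a = sigma_f' * (2Nf)^b
2Nf = (sigma_a/sigma_f')^(1/b)
2Nf = (634/862)^(1/-0.097)
2Nf = 23.737959
Nf = 11.87


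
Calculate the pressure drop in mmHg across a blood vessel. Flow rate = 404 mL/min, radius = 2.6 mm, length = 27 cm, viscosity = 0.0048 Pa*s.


dP = 8*mu*L*Q / (pi*r^4)
Q = 404 mL/min = 6.73333e-06 m^3/s
dP = 486.275 Pa = 486.275 / 133.322 mmHg = 3.647 mmHg


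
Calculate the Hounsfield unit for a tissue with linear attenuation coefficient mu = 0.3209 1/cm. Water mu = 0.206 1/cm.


HU = ((mu_tissue - mu_water) / mu_water) * 1000
HU = ((0.3209 - 0.206) / 0.206) * 1000
HU = 557.8


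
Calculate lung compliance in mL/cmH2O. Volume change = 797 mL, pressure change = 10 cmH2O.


C = dV / dP
C = 797 / 10
C = 79.7 mL/cmH2O


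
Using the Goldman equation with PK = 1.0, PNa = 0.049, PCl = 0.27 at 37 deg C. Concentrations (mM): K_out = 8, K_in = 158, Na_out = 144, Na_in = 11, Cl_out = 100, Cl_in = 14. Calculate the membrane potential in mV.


Vm = (RT/F)*ln((PK*Ko + PNa*Nao + PCl*Cli)/(PK*Ki + PNa*Nai + PCl*Clo))
Numer = 18.836, Denom = 185.539
Vm = -61.13 mV


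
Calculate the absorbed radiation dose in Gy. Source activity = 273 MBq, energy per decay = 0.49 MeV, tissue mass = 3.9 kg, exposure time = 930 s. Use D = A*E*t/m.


A = 273 MBq = 2.7300e+08 Bq
E = 0.49 MeV = 7.8498e-14 J
D = A*E*t/m = 2.7300e+08*7.8498e-14*930/3.9
D = 0.00511 Gy


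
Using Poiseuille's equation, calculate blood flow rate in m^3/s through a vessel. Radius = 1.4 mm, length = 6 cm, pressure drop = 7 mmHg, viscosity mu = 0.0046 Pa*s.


Q = pi*r^4*dP / (8*mu*L)
r = 0.0014 m, L = 0.06 m
dP = 7 mmHg = 933.254 Pa
Q = 5.1011e-06 m^3/s


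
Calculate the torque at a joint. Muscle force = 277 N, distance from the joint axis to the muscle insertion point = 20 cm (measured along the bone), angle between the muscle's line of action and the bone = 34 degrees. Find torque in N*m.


Torque = F * d * sin(theta)   (moment arm = d*sin(theta))
d = 20 cm = 0.2 m
Torque = 277 * 0.2 * sin(34)
Torque = 30.98 N*m


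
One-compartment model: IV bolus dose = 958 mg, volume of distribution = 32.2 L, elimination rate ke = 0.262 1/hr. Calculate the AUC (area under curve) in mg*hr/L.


C0 = Dose/Vd = 958/32.2 = 29.7516 mg/L
AUC = C0/ke = 29.7516/0.262
AUC = 113.6 mg*hr/L


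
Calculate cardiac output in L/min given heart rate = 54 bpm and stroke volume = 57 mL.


CO = HR * SV
CO = 54 * 57 / 1000
CO = 3.078 L/min


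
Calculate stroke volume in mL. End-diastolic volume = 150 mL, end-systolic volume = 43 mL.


SV = EDV - ESV
SV = 150 - 43
SV = 107 mL


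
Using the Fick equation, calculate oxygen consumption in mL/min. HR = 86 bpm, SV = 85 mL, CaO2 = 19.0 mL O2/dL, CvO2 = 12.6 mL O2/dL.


CO = HR*SV = 86*85/1000 = 7.31 L/min
a-v O2 diff = 19.0 - 12.6 = 6.4 mL/dL
VO2 = CO * (CaO2-CvO2) * 10 dL/L
VO2 = 7.31 * 6.4 * 10
VO2 = 467.8 mL/min


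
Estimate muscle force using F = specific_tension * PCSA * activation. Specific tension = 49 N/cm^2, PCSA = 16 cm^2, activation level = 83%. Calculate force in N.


F = sigma * PCSA * activation
F = 49 * 16 * 0.83
F = 650.7 N


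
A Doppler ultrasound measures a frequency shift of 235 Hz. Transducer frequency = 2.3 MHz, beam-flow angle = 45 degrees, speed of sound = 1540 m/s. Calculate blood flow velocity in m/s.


v = fd * c / (2 * f0 * cos(theta))
v = 235 * 1540 / (2 * 2.3000e+06 * cos(45))
v = 0.1113 m/s


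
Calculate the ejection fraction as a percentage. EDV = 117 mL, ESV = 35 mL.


SV = EDV - ESV = 117 - 35 = 82 mL
EF = SV/EDV * 100 = 82/117 * 100
EF = 70.09%


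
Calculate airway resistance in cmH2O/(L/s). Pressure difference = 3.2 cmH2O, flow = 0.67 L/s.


R = dP / flow
R = 3.2 / 0.67
R = 4.776 cmH2O/(L/s)


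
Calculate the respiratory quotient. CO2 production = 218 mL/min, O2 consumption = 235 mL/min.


RQ = VCO2 / VO2
RQ = 218 / 235
RQ = 0.9277
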